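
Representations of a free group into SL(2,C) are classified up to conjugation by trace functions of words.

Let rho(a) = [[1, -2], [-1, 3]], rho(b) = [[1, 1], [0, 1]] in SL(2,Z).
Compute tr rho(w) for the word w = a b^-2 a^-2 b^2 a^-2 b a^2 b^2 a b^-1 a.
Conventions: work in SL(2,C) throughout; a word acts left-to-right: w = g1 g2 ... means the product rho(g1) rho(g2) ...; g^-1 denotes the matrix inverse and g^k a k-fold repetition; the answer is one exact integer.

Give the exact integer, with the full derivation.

21158

rho(a) = [[1, -2], [-1, 3]]
... * rho(b^-1) = [[1, -1], [0, 1]]  ->  [[1, -3], [-1, 4]]
... * rho(b^-1) = [[1, -1], [0, 1]]  ->  [[1, -4], [-1, 5]]
... * rho(a^-1) = [[3, 2], [1, 1]]  ->  [[-1, -2], [2, 3]]
... * rho(a^-1) = [[3, 2], [1, 1]]  ->  [[-5, -4], [9, 7]]
... * rho(b) = [[1, 1], [0, 1]]  ->  [[-5, -9], [9, 16]]
... * rho(b) = [[1, 1], [0, 1]]  ->  [[-5, -14], [9, 25]]
... * rho(a^-1) = [[3, 2], [1, 1]]  ->  [[-29, -24], [52, 43]]
... * rho(a^-1) = [[3, 2], [1, 1]]  ->  [[-111, -82], [199, 147]]
... * rho(b) = [[1, 1], [0, 1]]  ->  [[-111, -193], [199, 346]]
... * rho(a) = [[1, -2], [-1, 3]]  ->  [[82, -357], [-147, 640]]
... * rho(a) = [[1, -2], [-1, 3]]  ->  [[439, -1235], [-787, 2214]]
... * rho(b) = [[1, 1], [0, 1]]  ->  [[439, -796], [-787, 1427]]
... * rho(b) = [[1, 1], [0, 1]]  ->  [[439, -357], [-787, 640]]
... * rho(a) = [[1, -2], [-1, 3]]  ->  [[796, -1949], [-1427, 3494]]
... * rho(b^-1) = [[1, -1], [0, 1]]  ->  [[796, -2745], [-1427, 4921]]
... * rho(a) = [[1, -2], [-1, 3]]  ->  [[3541, -9827], [-6348, 17617]]
tr = 3541 + 17617 = 21158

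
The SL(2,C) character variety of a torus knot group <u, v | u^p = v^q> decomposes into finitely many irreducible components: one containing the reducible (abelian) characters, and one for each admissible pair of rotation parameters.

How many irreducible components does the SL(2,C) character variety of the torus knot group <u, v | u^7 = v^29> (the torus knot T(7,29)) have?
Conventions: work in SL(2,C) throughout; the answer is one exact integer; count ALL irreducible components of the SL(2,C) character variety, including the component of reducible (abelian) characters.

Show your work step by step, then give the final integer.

85

For T(7,29): irreducibility forces the central element u^7 = v^29 to one of +I, -I.
This locks tr(u) to 2*cos(pi*alpha/7), alpha in 1..6, and tr(v) to 2*cos(pi*beta/29), beta in 1..28, on each component of irreducible characters.
The two central values (-1)^alpha I and (-1)^beta I must be the same matrix, so alpha and beta share a parity.
Enumerate parity-matched pairs: 3*14 odd-odd plus 3*14 even-even gives 84.
Total: 84 irreducible-character components + 1 reducible (abelian) component = 85.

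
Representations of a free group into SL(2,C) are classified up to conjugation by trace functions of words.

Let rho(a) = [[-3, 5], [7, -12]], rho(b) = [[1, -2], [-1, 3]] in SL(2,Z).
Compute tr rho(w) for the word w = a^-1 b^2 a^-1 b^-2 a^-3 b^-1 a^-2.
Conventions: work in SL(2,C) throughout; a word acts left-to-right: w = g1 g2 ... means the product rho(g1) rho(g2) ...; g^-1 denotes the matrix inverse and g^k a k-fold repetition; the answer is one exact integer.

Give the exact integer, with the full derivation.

4965073286

rho(a^-1) = [[-12, -5], [-7, -3]]
... * rho(b) = [[1, -2], [-1, 3]]  ->  [[-7, 9], [-4, 5]]
... * rho(b) = [[1, -2], [-1, 3]]  ->  [[-16, 41], [-9, 23]]
... * rho(a^-1) = [[-12, -5], [-7, -3]]  ->  [[-95, -43], [-53, -24]]
... * rho(b^-1) = [[3, 2], [1, 1]]  ->  [[-328, -233], [-183, -130]]
... * rho(b^-1) = [[3, 2], [1, 1]]  ->  [[-1217, -889], [-679, -496]]
... * rho(a^-1) = [[-12, -5], [-7, -3]]  ->  [[20827, 8752], [11620, 4883]]
... * rho(a^-1) = [[-12, -5], [-7, -3]]  ->  [[-311188, -130391], [-173621, -72749]]
... * rho(a^-1) = [[-12, -5], [-7, -3]]  ->  [[4646993, 1947113], [2592695, 1086352]]
... * rho(b^-1) = [[3, 2], [1, 1]]  ->  [[15888092, 11241099], [8864437, 6271742]]
... * rho(a^-1) = [[-12, -5], [-7, -3]]  ->  [[-269344797, -113163757], [-150275438, -63137411]]
... * rho(a^-1) = [[-12, -5], [-7, -3]]  ->  [[4024283863, 1686215256], [2245267133, 940789423]]
tr = 4024283863 + 940789423 = 4965073286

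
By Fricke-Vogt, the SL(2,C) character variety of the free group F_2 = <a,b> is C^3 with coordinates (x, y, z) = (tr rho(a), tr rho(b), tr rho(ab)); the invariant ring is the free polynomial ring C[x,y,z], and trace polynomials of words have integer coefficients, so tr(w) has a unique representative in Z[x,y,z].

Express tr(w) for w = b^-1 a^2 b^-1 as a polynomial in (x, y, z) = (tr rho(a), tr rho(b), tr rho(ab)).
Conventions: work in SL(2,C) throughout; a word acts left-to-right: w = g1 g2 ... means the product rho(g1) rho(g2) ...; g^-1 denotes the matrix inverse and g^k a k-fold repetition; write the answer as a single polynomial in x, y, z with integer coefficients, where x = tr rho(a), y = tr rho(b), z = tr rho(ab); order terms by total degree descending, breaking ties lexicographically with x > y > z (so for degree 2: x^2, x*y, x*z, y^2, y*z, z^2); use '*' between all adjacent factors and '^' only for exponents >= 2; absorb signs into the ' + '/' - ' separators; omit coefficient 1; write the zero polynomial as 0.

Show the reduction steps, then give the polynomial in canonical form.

x^2*y^2 - x*y*z - x^2 - y^2 + 2

reduce: tr(a^2) = tr(a)*tr(a) - tr(1) = x^2 - 2
so tr(a^2 b) = tr(a)*tr(b a) - tr(b) = x*z - y
so tr(a^2 b^-1) = tr(a^2)*tr(b) - tr(a^2 b) = x^2*y - x*z - y
reduce: tr(b^-1 a^2 b^-1) = tr(a^2 b^-1)*tr(b) - tr(a^2) = x^2*y^2 - x*y*z - x^2 - y^2 + 2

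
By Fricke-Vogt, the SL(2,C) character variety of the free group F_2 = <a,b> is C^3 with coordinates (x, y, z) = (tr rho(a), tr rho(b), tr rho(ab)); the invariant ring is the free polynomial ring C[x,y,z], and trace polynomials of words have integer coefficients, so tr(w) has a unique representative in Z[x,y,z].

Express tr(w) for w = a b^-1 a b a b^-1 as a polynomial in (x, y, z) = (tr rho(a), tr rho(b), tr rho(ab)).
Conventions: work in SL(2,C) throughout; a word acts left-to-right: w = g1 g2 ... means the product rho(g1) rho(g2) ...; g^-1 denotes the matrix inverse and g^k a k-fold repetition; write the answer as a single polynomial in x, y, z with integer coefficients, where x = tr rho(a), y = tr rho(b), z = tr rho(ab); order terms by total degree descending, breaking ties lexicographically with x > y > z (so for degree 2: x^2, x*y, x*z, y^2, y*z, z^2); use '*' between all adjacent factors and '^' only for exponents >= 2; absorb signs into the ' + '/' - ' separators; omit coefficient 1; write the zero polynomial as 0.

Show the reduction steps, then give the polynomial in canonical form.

x^2*y^2*z - x*y^3 - 2*x*y*z^2 + y^2*z + z^3 + 2*x*y - 3*z

next, tr(a b a) = tr(a) tr(b a) - tr(b) = x*z - y
and tr(a^2 b a) = tr(a) tr(a b a) - tr(a b) = x^2*z - x*y - z
tr(b a b a) = tr(b a) tr(b a) - tr(1)   [split at repeated b] = z^2 - 2
tr(b a b) = tr(b) tr(a b) - tr(a) = y*z - x
tr(a^2 b a b) = tr(a) tr(b a b a) - tr(b a b) = x*z^2 - y*z - x
tr(a b a b^-1 a) = tr(a^2 b a) tr(b) - tr(a^2 b a b) = x^2*y*z - x*y^2 - x*z^2 + x
tr(a b a b a b) = tr(b a b a) tr(b a) - tr(a b)   [split at repeated b] = z^3 - 3*z
tr(a b a b^-1 a b) = tr(a b a b a) tr(b) - tr(a b a b a b) = x*y*z^2 - y^2*z - z^3 - x*y + 3*z
and tr(a b^-1 a b a b^-1) = tr(a b a b^-1 a) tr(b) - tr(a b a b^-1 a b) = x^2*y^2*z - x*y^3 - 2*x*y*z^2 + y^2*z + z^3 + 2*x*y - 3*z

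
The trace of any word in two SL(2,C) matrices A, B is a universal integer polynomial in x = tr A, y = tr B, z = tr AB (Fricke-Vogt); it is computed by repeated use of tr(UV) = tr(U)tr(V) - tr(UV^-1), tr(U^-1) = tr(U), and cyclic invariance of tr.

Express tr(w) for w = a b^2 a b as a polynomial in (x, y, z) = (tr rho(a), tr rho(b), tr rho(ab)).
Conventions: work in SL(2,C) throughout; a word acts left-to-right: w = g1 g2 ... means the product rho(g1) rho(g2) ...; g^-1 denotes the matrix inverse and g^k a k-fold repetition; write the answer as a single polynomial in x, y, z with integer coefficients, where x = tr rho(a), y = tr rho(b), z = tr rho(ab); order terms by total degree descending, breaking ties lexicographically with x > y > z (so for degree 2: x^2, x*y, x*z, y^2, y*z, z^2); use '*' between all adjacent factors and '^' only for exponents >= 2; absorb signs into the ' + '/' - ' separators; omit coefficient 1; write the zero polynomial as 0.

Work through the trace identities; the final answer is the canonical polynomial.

y*z^2 - x*z - y

and tr(a b a b) = tr(a b)*tr(a b) - tr(1) = z^2 - 2
tr(a b a) = tr(a)*tr(b a) - tr(b) = x*z - y
tr(a b^2 a b) = tr(b)*tr(a b a b) - tr(a b a) = y*z^2 - x*z - y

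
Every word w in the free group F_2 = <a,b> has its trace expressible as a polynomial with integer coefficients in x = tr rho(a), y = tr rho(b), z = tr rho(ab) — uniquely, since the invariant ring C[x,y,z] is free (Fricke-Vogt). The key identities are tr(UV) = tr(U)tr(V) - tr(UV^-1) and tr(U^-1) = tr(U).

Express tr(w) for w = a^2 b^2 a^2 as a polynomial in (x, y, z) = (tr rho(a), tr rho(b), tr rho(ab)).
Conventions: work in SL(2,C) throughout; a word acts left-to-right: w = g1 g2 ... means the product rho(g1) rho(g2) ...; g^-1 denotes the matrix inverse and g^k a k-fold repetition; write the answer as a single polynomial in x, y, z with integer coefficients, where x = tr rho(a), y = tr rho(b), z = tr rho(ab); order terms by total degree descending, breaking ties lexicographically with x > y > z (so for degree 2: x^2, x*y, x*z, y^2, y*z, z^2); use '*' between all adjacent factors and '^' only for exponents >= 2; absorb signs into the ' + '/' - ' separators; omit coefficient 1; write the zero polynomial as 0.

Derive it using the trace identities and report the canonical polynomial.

x^3*y*z - x^4 - x^2*y^2 - 2*x*y*z + 4*x^2 + y^2 - 2

so tr(a^2 b) = tr(a)*tr(b a) - tr(b)   [square of a] = x*z - y
so tr(a^2) = tr(a)*tr(a) - tr(1)   [square of a] = x^2 - 2
tr(a b^2 a) = tr(b)*tr(a^2 b) - tr(a^2)   [square of b] = x*y*z - x^2 - y^2 + 2
so tr(a b^2) = tr(b)*tr(a b) - tr(a)   [square of b] = y*z - x
tr(a b^2 a^2) = tr(a)*tr(a b^2 a) - tr(a b^2)   [square of a] = x^2*y*z - x^3 - x*y^2 - y*z + 3*x
reduce: tr(a^2 b^2 a^2) = tr(a)*tr(a b^2 a^2) - tr(a b^2 a)   [square of a] = x^3*y*z - x^4 - x^2*y^2 - 2*x*y*z + 4*x^2 + y^2 - 2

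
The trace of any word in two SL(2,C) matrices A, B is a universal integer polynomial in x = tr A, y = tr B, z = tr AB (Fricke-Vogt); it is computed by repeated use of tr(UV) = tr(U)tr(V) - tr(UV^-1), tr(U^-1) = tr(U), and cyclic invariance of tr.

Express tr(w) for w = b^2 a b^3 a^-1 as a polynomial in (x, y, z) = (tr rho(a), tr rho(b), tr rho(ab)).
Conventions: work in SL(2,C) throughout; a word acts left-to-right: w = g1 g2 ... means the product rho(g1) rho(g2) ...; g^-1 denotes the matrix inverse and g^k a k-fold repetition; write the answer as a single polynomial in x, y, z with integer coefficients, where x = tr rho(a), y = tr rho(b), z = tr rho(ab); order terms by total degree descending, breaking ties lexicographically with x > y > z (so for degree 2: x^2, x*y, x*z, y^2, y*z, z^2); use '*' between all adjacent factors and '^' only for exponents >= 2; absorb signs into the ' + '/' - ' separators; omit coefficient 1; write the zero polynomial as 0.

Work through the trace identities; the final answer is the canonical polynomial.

tr(a b^2) = tr(b) * tr(a b) - tr(a)   [square of b] = y*z - x
tr(b a b^2) = tr(b) * tr(a b^2) - tr(a b)   [square of b] = y^2*z - x*y - z
tr(b^2 a b^2) = tr(b) * tr(b a b^2) - tr(b a b)   [square of b] = y^3*z - x*y^2 - 2*y*z + x
tr(b^2 a b^3) = tr(b) * tr(b^2 a b^2) - tr(b^2 a b)   [square of b] = y^4*z - x*y^3 - 3*y^2*z + 2*x*y + z
tr(a b a b) = tr(a b) * tr(a b) - tr(1)   [split at a repeated a] = z^2 - 2
next, tr(a b a) = tr(a) * tr(b a) - tr(b)   [square of a] = x*z - y
tr(a b^2 a b) = tr(b) * tr(a b a b) - tr(a b a)   [square of b] = y*z^2 - x*z - y
tr(b^2) = tr(b) * tr(b) - tr(1)   [square of b] = y^2 - 2
and tr(a b^2 a) = tr(a) * tr(b^2 a) - tr(b^2)   [square of a] = x*y*z - x^2 - y^2 + 2
tr(a b^2 a b^2) = tr(b) * tr(a b^2 a b) - tr(a b^2 a)   [square of b] = y^2*z^2 - 2*x*y*z + x^2 - 2
tr(b^2 a b^3 a) = tr(b) * tr(a b^2 a b^2) - tr(a b^2 a b)   [square of b] = y^3*z^2 - 2*x*y^2*z + x^2*y - y*z^2 + x*z - y
and tr(b^2 a b^3 a^-1) = tr(b^2 a b^3) * tr(a) - tr(b^2 a b^3 a)   [inverse elimination on a] = x*y^4*z - x^2*y^3 - y^3*z^2 - x*y^2*z + x^2*y + y*z^2 + y

x*y^4*z - x^2*y^3 - y^3*z^2 - x*y^2*z + x^2*y + y*z^2 + y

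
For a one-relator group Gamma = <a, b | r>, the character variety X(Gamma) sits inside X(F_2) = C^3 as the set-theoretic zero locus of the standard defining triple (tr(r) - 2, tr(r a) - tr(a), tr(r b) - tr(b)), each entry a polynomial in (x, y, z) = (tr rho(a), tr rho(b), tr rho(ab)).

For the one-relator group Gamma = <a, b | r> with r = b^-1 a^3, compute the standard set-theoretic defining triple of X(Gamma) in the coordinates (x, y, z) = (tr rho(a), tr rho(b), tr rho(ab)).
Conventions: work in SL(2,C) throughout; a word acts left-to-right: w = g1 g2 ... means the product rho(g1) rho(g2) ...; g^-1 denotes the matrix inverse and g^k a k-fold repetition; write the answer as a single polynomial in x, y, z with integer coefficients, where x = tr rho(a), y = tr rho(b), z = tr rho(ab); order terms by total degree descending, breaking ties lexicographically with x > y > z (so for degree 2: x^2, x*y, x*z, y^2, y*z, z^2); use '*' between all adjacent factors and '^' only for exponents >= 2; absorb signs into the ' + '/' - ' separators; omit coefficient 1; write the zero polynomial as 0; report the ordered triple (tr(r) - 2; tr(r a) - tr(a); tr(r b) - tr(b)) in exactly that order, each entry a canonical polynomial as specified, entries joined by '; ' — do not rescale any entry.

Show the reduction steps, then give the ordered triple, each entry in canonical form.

x^3*y - x^2*z - 2*x*y + z - 2; x^4*y - x^3*z - 3*x^2*y + 2*x*z - x + y; x^3 - 3*x - y

trace(a^2) = trace(a)*trace(a) - trace(1) = x^2 - 2
trace(a^3) = trace(a)*trace(a^2) - trace(a) = x^3 - 3*x
use: trace(a b a) = trace(a)*trace(b a) - trace(b) = x*z - y
apply: trace(a^3 b) = trace(a)*trace(a b a) - trace(a b) = x^2*z - x*y - z
trace(b^-1 a^3) = trace(a^3)*trace(b) - trace(a^3 b) = x^3*y - x^2*z - 2*x*y + z
apply: trace(a^4) = trace(a)*trace(a^3) - trace(a^2) = x^4 - 4*x^2 + 2
trace(a^4 b) = trace(a)*trace(b a^3) - trace(b a^2) = x^3*z - x^2*y - 2*x*z + y
trace(b^-1 a^4) = trace(a^4)*trace(b) - trace(a^4 b) = x^4*y - x^3*z - 3*x^2*y + 2*x*z + y
assemble the triple (trace(r) - 2; trace(r a) - x; trace(r b) - y)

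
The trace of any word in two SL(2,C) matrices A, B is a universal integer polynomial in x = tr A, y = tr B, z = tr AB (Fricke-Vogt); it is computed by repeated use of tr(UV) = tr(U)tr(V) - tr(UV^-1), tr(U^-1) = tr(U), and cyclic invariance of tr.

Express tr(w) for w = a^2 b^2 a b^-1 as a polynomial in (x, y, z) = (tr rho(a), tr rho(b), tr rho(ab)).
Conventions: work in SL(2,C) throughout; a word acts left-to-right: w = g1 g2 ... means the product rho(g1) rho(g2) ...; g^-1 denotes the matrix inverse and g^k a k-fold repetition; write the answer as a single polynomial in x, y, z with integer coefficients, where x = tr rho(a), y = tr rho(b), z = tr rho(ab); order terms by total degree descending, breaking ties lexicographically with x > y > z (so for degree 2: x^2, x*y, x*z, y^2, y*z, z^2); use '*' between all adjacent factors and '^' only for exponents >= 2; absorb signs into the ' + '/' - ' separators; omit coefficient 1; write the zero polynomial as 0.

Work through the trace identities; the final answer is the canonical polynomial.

trace(a^2 b) = trace(a) trace(b a) - trace(b) = x*z - y
use: trace(a^2) = trace(a) trace(a) - trace(1) = x^2 - 2
trace(b^2 a^2) = trace(b) trace(a^2 b) - trace(a^2) = x*y*z - x^2 - y^2 + 2
trace(b^2 a) = trace(b) trace(a b) - trace(a) = y*z - x
apply: trace(a^2 b^2 a) = trace(a) trace(b^2 a^2) - trace(b^2 a) = x^2*y*z - x^3 - x*y^2 - y*z + 3*x
apply: trace(b a b a) = trace(a b) trace(a b) - trace(1)   [split at repeated a] = z^2 - 2
trace(a b a^2 b) = trace(a) trace(b a b a) - trace(b a b) = x*z^2 - y*z - x
trace(a b a^2) = trace(a) trace(b a^2) - trace(b a) = x^2*z - x*y - z
trace(a^2 b^2 a b) = trace(b) trace(a b a^2 b) - trace(a b a^2) = x*y*z^2 - x^2*z - y^2*z + z
trace(a^2 b^2 a b^-1) = trace(a^2 b^2 a) trace(b) - trace(a^2 b^2 a b) = x^2*y^2*z - x^3*y - x*y^3 - x*y*z^2 + x^2*z + 3*x*y - z

x^2*y^2*z - x^3*y - x*y^3 - x*y*z^2 + x^2*z + 3*x*y - z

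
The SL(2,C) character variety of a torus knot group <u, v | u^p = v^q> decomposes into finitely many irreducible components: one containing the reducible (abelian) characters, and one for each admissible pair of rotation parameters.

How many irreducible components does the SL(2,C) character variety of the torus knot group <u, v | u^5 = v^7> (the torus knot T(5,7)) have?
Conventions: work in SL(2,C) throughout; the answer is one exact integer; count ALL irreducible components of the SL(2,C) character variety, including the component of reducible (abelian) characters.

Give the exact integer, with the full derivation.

In the torus knot group T(5,7), u^5 = v^7 is central, so an irreducible representation sends it to +I or -I (Schur).
This locks tr(u) to 2*cos(pi*alpha/5), alpha in 1..4, and tr(v) to 2*cos(pi*beta/7), beta in 1..6, on each component of irreducible characters.
The two central values (-1)^alpha I and (-1)^beta I must be the same matrix, so alpha and beta share a parity.
count pairs: odd alpha (2 choices) x odd beta (3), plus even alpha (2) x even beta (3): 2*3 + 2*3 = 12.
Total: 12 irreducible-character components + 1 reducible (abelian) component = 13.

13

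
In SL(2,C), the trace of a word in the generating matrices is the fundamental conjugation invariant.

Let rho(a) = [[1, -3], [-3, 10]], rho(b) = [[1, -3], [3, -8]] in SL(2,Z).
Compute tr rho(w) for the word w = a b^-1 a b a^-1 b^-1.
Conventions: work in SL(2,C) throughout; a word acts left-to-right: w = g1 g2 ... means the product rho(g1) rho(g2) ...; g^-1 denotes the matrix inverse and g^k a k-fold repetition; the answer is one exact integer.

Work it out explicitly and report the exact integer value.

650

rho(a) = [[1, -3], [-3, 10]]
... * rho(b^-1) = [[-8, 3], [-3, 1]]  ->  [[1, 0], [-6, 1]]
... * rho(a) = [[1, -3], [-3, 10]]  ->  [[1, -3], [-9, 28]]
... * rho(b) = [[1, -3], [3, -8]]  ->  [[-8, 21], [75, -197]]
... * rho(a^-1) = [[10, 3], [3, 1]]  ->  [[-17, -3], [159, 28]]
... * rho(b^-1) = [[-8, 3], [-3, 1]]  ->  [[145, -54], [-1356, 505]]
tr = 145 + 505 = 650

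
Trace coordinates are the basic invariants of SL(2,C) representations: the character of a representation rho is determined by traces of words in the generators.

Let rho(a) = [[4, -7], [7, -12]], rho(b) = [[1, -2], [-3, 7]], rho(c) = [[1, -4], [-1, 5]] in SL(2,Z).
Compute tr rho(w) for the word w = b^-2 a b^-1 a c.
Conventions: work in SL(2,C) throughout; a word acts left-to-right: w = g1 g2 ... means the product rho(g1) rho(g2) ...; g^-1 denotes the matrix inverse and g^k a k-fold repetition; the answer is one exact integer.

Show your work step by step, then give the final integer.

-8377

rho(b^-1) = [[7, 2], [3, 1]]
... * rho(b^-1) = [[7, 2], [3, 1]]  ->  [[55, 16], [24, 7]]
... * rho(a) = [[4, -7], [7, -12]]  ->  [[332, -577], [145, -252]]
... * rho(b^-1) = [[7, 2], [3, 1]]  ->  [[593, 87], [259, 38]]
... * rho(a) = [[4, -7], [7, -12]]  ->  [[2981, -5195], [1302, -2269]]
... * rho(c) = [[1, -4], [-1, 5]]  ->  [[8176, -37899], [3571, -16553]]
tr = 8176 + -16553 = -8377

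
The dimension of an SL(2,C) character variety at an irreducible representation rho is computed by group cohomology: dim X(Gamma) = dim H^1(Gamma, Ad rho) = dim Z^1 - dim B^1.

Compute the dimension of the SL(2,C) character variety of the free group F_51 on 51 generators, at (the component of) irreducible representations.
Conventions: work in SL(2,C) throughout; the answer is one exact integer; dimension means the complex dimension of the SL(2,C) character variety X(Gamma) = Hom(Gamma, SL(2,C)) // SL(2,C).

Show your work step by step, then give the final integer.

150

Gamma = F_51 has 51 generators and no relators.
Z^1(Gamma, Ad rho) = (sl_2)^51: a cocycle is a free choice of one sl_2 vector per generator, so dim Z^1 = 3*51 = 153.
dim B^1 = 3: the coboundary map is injective because an irreducible image has centralizer 0 in sl_2.
dim H^1 = 153 - 3 = 150, which is dim X.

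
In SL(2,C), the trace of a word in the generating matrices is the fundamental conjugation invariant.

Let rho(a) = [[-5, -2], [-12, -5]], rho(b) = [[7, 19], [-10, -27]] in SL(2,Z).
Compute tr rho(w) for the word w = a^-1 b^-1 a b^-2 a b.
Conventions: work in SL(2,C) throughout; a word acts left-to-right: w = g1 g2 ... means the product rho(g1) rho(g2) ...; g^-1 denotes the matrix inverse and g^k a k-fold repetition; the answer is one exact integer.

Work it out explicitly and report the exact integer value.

rho(a^-1) = [[-5, 2], [12, -5]]
... * rho(b^-1) = [[-27, -19], [10, 7]]  ->  [[155, 109], [-374, -263]]
... * rho(a) = [[-5, -2], [-12, -5]]  ->  [[-2083, -855], [5026, 2063]]
... * rho(b^-1) = [[-27, -19], [10, 7]]  ->  [[47691, 33592], [-115072, -81053]]
... * rho(b^-1) = [[-27, -19], [10, 7]]  ->  [[-951737, -670985], [2296414, 1618997]]
... * rho(a) = [[-5, -2], [-12, -5]]  ->  [[12810505, 5258399], [-30910034, -12687813]]
... * rho(b) = [[7, 19], [-10, -27]]  ->  [[37089545, 101422822], [-89492108, -244719695]]
tr = 37089545 + -244719695 = -207630150

-207630150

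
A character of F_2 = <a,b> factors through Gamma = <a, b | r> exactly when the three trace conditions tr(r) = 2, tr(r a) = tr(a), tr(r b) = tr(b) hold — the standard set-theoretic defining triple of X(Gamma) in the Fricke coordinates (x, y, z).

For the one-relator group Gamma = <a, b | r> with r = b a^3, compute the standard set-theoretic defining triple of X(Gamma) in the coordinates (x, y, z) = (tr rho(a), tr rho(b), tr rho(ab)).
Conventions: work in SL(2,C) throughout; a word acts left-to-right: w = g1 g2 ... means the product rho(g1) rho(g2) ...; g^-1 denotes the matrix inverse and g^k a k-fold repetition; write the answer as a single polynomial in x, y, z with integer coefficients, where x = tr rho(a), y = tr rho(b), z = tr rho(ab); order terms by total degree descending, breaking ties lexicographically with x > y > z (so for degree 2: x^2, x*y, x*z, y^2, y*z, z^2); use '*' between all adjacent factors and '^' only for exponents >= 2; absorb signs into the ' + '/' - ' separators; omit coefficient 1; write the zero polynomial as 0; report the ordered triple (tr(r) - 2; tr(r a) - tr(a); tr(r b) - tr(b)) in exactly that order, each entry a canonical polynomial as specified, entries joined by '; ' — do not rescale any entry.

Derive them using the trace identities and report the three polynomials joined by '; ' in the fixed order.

x^2*z - x*y - z - 2; x^3*z - x^2*y - 2*x*z - x + y; x^2*y*z - x^3 - x*y^2 - y*z + 3*x - y

tr(a b a) = tr(a) tr(b a) - tr(b) = x*z - y
tr(b a^3) = tr(a) tr(a b a) - tr(a b) = x^2*z - x*y - z
tr(b a^4) = tr(a) tr(a^2 b a) - tr(a^2 b)  (reduce the a square) = x^3*z - x^2*y - 2*x*z + y
tr(a^2) = tr(a) tr(a) - tr(1) = x^2 - 2
tr(a^3) = tr(a) tr(a^2) - tr(a) = x^3 - 3*x
tr(b a^3 b) = tr(b) tr(a^3 b) - tr(a^3) = x^2*y*z - x^3 - x*y^2 - y*z + 3*x
assemble the triple (tr(r) - 2; tr(r a) - x; tr(r b) - y)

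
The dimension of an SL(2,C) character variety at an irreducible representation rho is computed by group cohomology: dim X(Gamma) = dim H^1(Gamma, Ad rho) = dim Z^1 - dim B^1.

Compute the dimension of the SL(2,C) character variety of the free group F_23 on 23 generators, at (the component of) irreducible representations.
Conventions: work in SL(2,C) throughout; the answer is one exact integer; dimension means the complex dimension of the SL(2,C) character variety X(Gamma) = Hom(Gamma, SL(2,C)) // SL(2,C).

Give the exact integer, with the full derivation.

66

The free group F_23: 23 generators, no relators.
Z^1(Gamma, Ad rho) = (sl_2)^23: a cocycle is a free choice of one sl_2 vector per generator, so dim Z^1 = 3*23 = 69.
Irreducibility makes the coboundary map sl_2 -> Z^1 injective (trivial centralizer), so dim B^1 = 3.
dim H^1 = 69 - 3 = 66, which is dim X.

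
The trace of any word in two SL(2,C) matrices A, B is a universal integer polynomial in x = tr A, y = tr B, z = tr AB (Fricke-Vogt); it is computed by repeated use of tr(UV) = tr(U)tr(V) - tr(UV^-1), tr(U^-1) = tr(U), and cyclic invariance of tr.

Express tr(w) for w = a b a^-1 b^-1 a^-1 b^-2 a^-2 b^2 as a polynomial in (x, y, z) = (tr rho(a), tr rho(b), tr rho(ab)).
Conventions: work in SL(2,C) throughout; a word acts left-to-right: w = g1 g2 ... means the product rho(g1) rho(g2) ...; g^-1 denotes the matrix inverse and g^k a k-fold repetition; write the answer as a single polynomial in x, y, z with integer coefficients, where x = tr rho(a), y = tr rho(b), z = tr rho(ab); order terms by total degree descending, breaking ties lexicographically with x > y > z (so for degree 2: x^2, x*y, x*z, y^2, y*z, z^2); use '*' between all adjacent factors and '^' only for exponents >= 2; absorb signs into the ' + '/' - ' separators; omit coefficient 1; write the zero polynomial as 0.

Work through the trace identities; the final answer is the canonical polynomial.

x^2*y^3*z^3 - 2*x^3*y^2*z^2 - x*y^4*z^2 - x*y^2*z^4 + x^4*y*z + x^2*y^3*z + x^2*y*z^3 + 4*x*y^2*z^2 - 3*x^2*y*z - x*y^2 - x*z^2 + x

tr(b a b) = tr(b) * tr(a b) - tr(a) = y*z - x
next, tr(a b a b) = tr(a b) * tr(a b) - tr(1) = z^2 - 2
and tr(a b a) = tr(a) * tr(b a) - tr(b) = x*z - y
tr(b a b a b) = tr(b) * tr(a b a b) - tr(a b a) = y*z^2 - x*z - y
tr(b a b a b a) = tr(a b a b) * tr(a b) - tr(b a) = z^3 - 3*z
tr(a^-1 b a b a b) = tr(b a b a b) * tr(a) - tr(b a b a b a) = x*y*z^2 - x^2*z - z^3 - x*y + 3*z
tr(b^-1 a^-1 b a b a) = tr(a^-1 b a b a) * tr(b) - tr(a^-1 b a b a b) = -x*y*z^2 + x^2*z + y^2*z + z^3 - 3*z
next, tr(b a b a^-1 b^-1 a^-1) = tr(b^-1 a^-1 b a b) * tr(a) - tr(b^-1 a^-1 b a b a) = x*y*z^2 - x^2*z - y^2*z - z^3 + x*y + 3*z
tr(a^2) = tr(a) * tr(a) - tr(1) = x^2 - 2
tr(a b^2 a) = tr(b) * tr(a^2 b) - tr(a^2) = x*y*z - x^2 - y^2 + 2
tr(a b a^2 b) = tr(a) * tr(b a b a) - tr(b a b) = x*z^2 - y*z - x
tr(a b a^2) = tr(a) * tr(a b a) - tr(a b) = x^2*z - x*y - z
and tr(a b^2 a b a) = tr(b) * tr(a b a^2 b) - tr(a b a^2) = x*y*z^2 - x^2*z - y^2*z + z
and tr(a b^2 a b a b) = tr(b) * tr(a b a b a b) - tr(a b a b a) = y*z^3 - x*z^2 - 2*y*z + x
tr(b^-1 a b^2 a b a) = tr(a b^2 a b a) * tr(b) - tr(a b^2 a b a b) = x*y^2*z^2 - x^2*y*z - y^3*z - y*z^3 + x*z^2 + 3*y*z - x
and tr(a b^2 a b a^-1 b^-1) = tr(b^-1 a b^2 a b) * tr(a) - tr(b^-1 a b^2 a b a) = -x*y^2*z^2 + 2*x^2*y*z + y^3*z + y*z^3 - x^3 - x*y^2 - x*z^2 - 3*y*z + 3*x
next, tr(b^2 a b) = tr(b) * tr(b a b) - tr(b a) = y^2*z - x*y - z
tr(b^-1 a b^2 a b a^-1 b^-1) = tr(a b^2 a b a^-1 b^-1) * tr(b) - tr(a b^2 a b a^-1) = -x*y^3*z^2 + 2*x^2*y^2*z + y^4*z + y^2*z^3 - x^3*y - x*y^3 - x*y*z^2 - 4*y^2*z + 4*x*y + z
and tr(a^3) = tr(a) * tr(a^2) - tr(a) = x^3 - 3*x
tr(a^2 b^2 a) = tr(b) * tr(a^3 b) - tr(a^3) = x^2*y*z - x^3 - x*y^2 - y*z + 3*x
and tr(a^2 b^2 a b a) = tr(a) * tr(a b^2 a b a) - tr(a b^2 a b) = x^2*y*z^2 - x^3*z - x*y^2*z - y*z^2 + 2*x*z + y
tr(a b a b a^2 b) = tr(a) * tr(b a b a b a) - tr(b a b a b) = x*z^3 - y*z^2 - 2*x*z + y
tr(a b a b a^2) = tr(a) * tr(a b a b a) - tr(a b a b) = x^2*z^2 - x*y*z - x^2 - z^2 + 2
tr(a^2 b^2 a b a b) = tr(b) * tr(a b a b a^2 b) - tr(a b a b a^2) = x*y*z^3 - x^2*z^2 - y^2*z^2 - x*y*z + x^2 + y^2 + z^2 - 2
tr(b^-1 a^2 b^2 a b a) = tr(a^2 b^2 a b a) * tr(b) - tr(a^2 b^2 a b a b) = x^2*y^2*z^2 - x^3*y*z - x*y^3*z - x*y*z^3 + x^2*z^2 + 3*x*y*z - x^2 - z^2 + 2
tr(a b^2 a b a^-1 b^-1 a) = tr(b^-1 a^2 b^2 a b) * tr(a) - tr(b^-1 a^2 b^2 a b a) = -x^2*y^2*z^2 + 2*x^3*y*z + x*y^3*z + x*y*z^3 - x^4 - x^2*y^2 - x^2*z^2 - 4*x*y*z + 4*x^2 + z^2 - 2
tr(b a b^2 a b) = tr(b) * tr(a b^2 a b) - tr(a b^2 a) = y^2*z^2 - 2*x*y*z + x^2 - 2
tr(b a b a b^2 a b) = tr(b) * tr(a b^2 a b a b) - tr(a b^2 a b a) = y^2*z^3 - 2*x*y*z^2 + x^2*z - y^2*z + x*y - z
and tr(a b a b a b a b) = tr(a b a b a b) * tr(a b) - tr(b a b a) = z^4 - 4*z^2 + 2
next, tr(b a b a b^2 a b a) = tr(b) * tr(a b a b a b a b) - tr(a b a b a b a) = y*z^4 - x*z^3 - 3*y*z^2 + 2*x*z + y
tr(a b a b^2 a b a^-1 b) = tr(b a b a b^2 a b) * tr(a) - tr(b a b a b^2 a b a) = x*y^2*z^3 - 2*x^2*y*z^2 - y*z^4 + x^3*z - x*y^2*z + x*z^3 + x^2*y + 3*y*z^2 - 3*x*z - y
and tr(a b^2 a b a^-1 b^-1 a b) = tr(a b a b^2 a b a^-1) * tr(b) - tr(a b a b^2 a b a^-1 b) = -x*y^2*z^3 + 2*x^2*y*z^2 + y^3*z^2 + y*z^4 - x^3*z - x*y^2*z - x*z^3 - 3*y*z^2 + 3*x*z - y
and tr(b^-1 a b^2 a b a^-1 b^-1 a) = tr(a b^2 a b a^-1 b^-1 a) * tr(b) - tr(a b^2 a b a^-1 b^-1 a b) = -x^2*y^3*z^2 + 2*x^3*y^2*z + x*y^4*z + 2*x*y^2*z^3 - x^4*y - x^2*y^3 - 3*x^2*y*z^2 - y^3*z^2 - y*z^4 + x^3*z - 3*x*y^2*z + x*z^3 + 4*x^2*y + 4*y*z^2 - 3*x*z - y
tr(b^2 a b a^-1 b^-1 a^-1 b^-1 a) = tr(b^-1 a b^2 a b a^-1 b^-1) * tr(a) - tr(b^-1 a b^2 a b a^-1 b^-1 a) = -x*y^2*z^3 + 2*x^2*y*z^2 + y^3*z^2 + y*z^4 - x^3*z - x*y^2*z - x*z^3 - 4*y*z^2 + 4*x*z + y
and tr(a^-1 b^2 a b a^-1 b^-1 a^-1 b^-1) = tr(b^2 a b a^-1 b^-1 a^-1 b^-1) * tr(a) - tr(b^2 a b a^-1 b^-1 a^-1 b^-1 a) = x*y^2*z^3 - x^2*y*z^2 - y^3*z^2 - y*z^4 + x^2*y + 4*y*z^2 - x*z - y
tr(b^2 a b a^-1) = tr(b^2 a b) * tr(a) - tr(b^2 a b a) = x*y^2*z - x^2*y - y*z^2 + y
tr(b^2 a b a^-2) = tr(b^2 a b a^-1) * tr(a) - tr(b^2 a b) = x^2*y^2*z - x^3*y - x*y*z^2 - y^2*z + 2*x*y + z
tr(a^-2 b^2 a b a^-1) = tr(b^2 a b a^-2) * tr(a) - tr(b^2 a b a^-1) = x^3*y^2*z - x^4*y - x^2*y*z^2 - 2*x*y^2*z + 3*x^2*y + y*z^2 + x*z - y
and tr(b^2 a b^2) = tr(b) * tr(b^2 a b) - tr(b^2 a) = y^3*z - x*y^2 - 2*y*z + x
tr(b a^-1 b^2 a b) = tr(b^2 a b^2) * tr(a) - tr(b^2 a b^2 a) = x*y^3*z - x^2*y^2 - y^2*z^2 + 2
tr(b^2 a b a b) = tr(b) * tr(b a b a b) - tr(b a b a) = y^2*z^2 - x*y*z - y^2 - z^2 + 2
next, tr(b a^-1 b^2 a b a) = tr(b^2 a b a b) * tr(a) - tr(b^2 a b a b a) = x*y^2*z^2 - x^2*y*z - y*z^3 - x*y^2 + 2*y*z + x
tr(a^-1 b^2 a b a^-1 b) = tr(b a^-1 b^2 a b) * tr(a) - tr(b a^-1 b^2 a b a) = x^2*y^3*z - x^3*y^2 - 2*x*y^2*z^2 + x^2*y*z + y*z^3 + x*y^2 - 2*y*z + x
tr(b^2 a b a^-1 b) = tr(b^3 a b) * tr(a) - tr(b^3 a b a) = x*y^3*z - x^2*y^2 - y^2*z^2 - x*y*z + x^2 + y^2 + z^2 - 2
and tr(a^-2 b^2 a b a^-1 b) = tr(a^-1 b^2 a b a^-1 b) * tr(a) - tr(a^-1 b^2 a b a^-1 b a) = x^3*y^3*z - x^4*y^2 - 2*x^2*y^2*z^2 + x^3*y*z - x*y^3*z + x*y*z^3 + 2*x^2*y^2 + y^2*z^2 - x*y*z - y^2 - z^2 + 2
tr(a^-1 b^2 a b a^-1 b^-1 a^-1) = tr(a^-2 b^2 a b a^-1) * tr(b) - tr(a^-2 b^2 a b a^-1 b) = x^2*y^2*z^2 - x^3*y*z - x*y^3*z - x*y*z^3 + x^2*y^2 + 2*x*y*z + z^2 - 2
and tr(b^2 a b a^-1 b^-1 a^-1 b^-2 a^-1) = tr(a^-1 b^2 a b a^-1 b^-1 a^-1 b^-1) * tr(b) - tr(a^-1 b^2 a b a^-1 b^-1 a^-1) = x*y^3*z^3 - 2*x^2*y^2*z^2 - y^4*z^2 - y^2*z^4 + x^3*y*z + x*y^3*z + x*y*z^3 + 4*y^2*z^2 - 3*x*y*z - y^2 - z^2 + 2
next, tr(a b a^-1 b^-1 a^-1 b^-2 a^-2 b^2) = tr(b^2 a b a^-1 b^-1 a^-1 b^-2 a^-1) * tr(a) - tr(b^2 a b a^-1 b^-1 a^-1 b^-2) = x^2*y^3*z^3 - 2*x^3*y^2*z^2 - x*y^4*z^2 - x*y^2*z^4 + x^4*y*z + x^2*y^3*z + x^2*y*z^3 + 4*x*y^2*z^2 - 3*x^2*y*z - x*y^2 - x*z^2 + x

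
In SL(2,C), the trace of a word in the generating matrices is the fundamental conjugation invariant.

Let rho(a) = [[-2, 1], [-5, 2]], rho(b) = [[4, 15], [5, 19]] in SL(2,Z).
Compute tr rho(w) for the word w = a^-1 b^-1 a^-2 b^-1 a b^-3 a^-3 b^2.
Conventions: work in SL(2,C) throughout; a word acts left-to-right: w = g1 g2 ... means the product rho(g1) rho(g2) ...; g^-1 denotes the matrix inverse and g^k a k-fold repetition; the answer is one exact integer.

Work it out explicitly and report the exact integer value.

rho(a^-1) = [[2, -1], [5, -2]]
... * rho(b^-1) = [[19, -15], [-5, 4]]  ->  [[43, -34], [105, -83]]
... * rho(a^-1) = [[2, -1], [5, -2]]  ->  [[-84, 25], [-205, 61]]
... * rho(a^-1) = [[2, -1], [5, -2]]  ->  [[-43, 34], [-105, 83]]
... * rho(b^-1) = [[19, -15], [-5, 4]]  ->  [[-987, 781], [-2410, 1907]]
... * rho(a) = [[-2, 1], [-5, 2]]  ->  [[-1931, 575], [-4715, 1404]]
... * rho(b^-1) = [[19, -15], [-5, 4]]  ->  [[-39564, 31265], [-96605, 76341]]
... * rho(b^-1) = [[19, -15], [-5, 4]]  ->  [[-908041, 718520], [-2217200, 1754439]]
... * rho(b^-1) = [[19, -15], [-5, 4]]  ->  [[-20845379, 16494695], [-50898995, 40275756]]
... * rho(a^-1) = [[2, -1], [5, -2]]  ->  [[40782717, -12144011], [99580790, -29652517]]
... * rho(a^-1) = [[2, -1], [5, -2]]  ->  [[20845379, -16494695], [50898995, -40275756]]
... * rho(a^-1) = [[2, -1], [5, -2]]  ->  [[-40782717, 12144011], [-99580790, 29652517]]
... * rho(b) = [[4, 15], [5, 19]]  ->  [[-102410813, -381004546], [-250060575, -930314027]]
... * rho(b) = [[4, 15], [5, 19]]  ->  [[-2314665982, -8775248569], [-5651812435, -21426875138]]
tr = -2314665982 + -21426875138 = -23741541120

-23741541120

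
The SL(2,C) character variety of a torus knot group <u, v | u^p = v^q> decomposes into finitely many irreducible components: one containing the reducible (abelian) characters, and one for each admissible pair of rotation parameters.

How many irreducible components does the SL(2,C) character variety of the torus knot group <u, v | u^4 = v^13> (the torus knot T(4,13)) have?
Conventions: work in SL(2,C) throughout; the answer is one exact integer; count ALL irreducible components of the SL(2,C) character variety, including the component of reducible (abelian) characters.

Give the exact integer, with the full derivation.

19

In the torus knot group T(4,13), u^4 = v^13 is central, so an irreducible representation sends it to +I or -I (Schur).
On an irreducible component, tr(u) is locked at 2*cos(pi*alpha/4) for some alpha in 1..3, and tr(v) at 2*cos(pi*beta/13) for some beta in 1..12.
Consistency of u^4 = (-1)^alpha I with v^13 = (-1)^beta I forces alpha = beta (mod 2).
Counting: 2 odd alphas x 6 odd betas + 1 even alphas x 6 even betas = 12 + 6 = 18.
components with irreducible characters: 18; plus the single component of reducible (abelian) characters: total 19.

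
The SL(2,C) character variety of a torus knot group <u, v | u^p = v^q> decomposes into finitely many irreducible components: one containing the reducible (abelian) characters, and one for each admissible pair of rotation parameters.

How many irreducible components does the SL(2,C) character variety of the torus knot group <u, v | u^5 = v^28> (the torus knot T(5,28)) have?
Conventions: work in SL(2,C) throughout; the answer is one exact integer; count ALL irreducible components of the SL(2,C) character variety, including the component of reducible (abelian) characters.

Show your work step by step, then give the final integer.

55

In the torus knot group T(5,28), u^5 = v^28 is central, so an irreducible representation sends it to +I or -I (Schur).
On an irreducible component, tr(u) is locked at 2*cos(pi*alpha/5) for some alpha in 1..4, and tr(v) at 2*cos(pi*beta/28) for some beta in 1..27.
Consistency of u^5 = (-1)^alpha I with v^28 = (-1)^beta I forces alpha = beta (mod 2).
Counting: 2 odd alphas x 14 odd betas + 2 even alphas x 13 even betas = 28 + 26 = 54.
That is 54 components of irreducible characters, and with the reducible (abelian) component the total is 55.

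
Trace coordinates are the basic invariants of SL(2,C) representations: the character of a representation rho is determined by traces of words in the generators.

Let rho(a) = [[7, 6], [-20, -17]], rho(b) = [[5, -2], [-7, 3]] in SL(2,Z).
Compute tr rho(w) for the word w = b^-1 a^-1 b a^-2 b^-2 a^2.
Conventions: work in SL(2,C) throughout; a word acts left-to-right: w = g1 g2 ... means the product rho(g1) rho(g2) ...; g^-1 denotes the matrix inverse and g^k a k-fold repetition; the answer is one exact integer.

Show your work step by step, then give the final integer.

rho(b^-1) = [[3, 2], [7, 5]]
... * rho(a^-1) = [[-17, -6], [20, 7]]  ->  [[-11, -4], [-19, -7]]
... * rho(b) = [[5, -2], [-7, 3]]  ->  [[-27, 10], [-46, 17]]
... * rho(a^-1) = [[-17, -6], [20, 7]]  ->  [[659, 232], [1122, 395]]
... * rho(a^-1) = [[-17, -6], [20, 7]]  ->  [[-6563, -2330], [-11174, -3967]]
... * rho(b^-1) = [[3, 2], [7, 5]]  ->  [[-35999, -24776], [-61291, -42183]]
... * rho(b^-1) = [[3, 2], [7, 5]]  ->  [[-281429, -195878], [-479154, -333497]]
... * rho(a) = [[7, 6], [-20, -17]]  ->  [[1947557, 1641352], [3315862, 2794525]]
... * rho(a) = [[7, 6], [-20, -17]]  ->  [[-19194141, -16217642], [-32679466, -27611753]]
tr = -19194141 + -27611753 = -46805894

-46805894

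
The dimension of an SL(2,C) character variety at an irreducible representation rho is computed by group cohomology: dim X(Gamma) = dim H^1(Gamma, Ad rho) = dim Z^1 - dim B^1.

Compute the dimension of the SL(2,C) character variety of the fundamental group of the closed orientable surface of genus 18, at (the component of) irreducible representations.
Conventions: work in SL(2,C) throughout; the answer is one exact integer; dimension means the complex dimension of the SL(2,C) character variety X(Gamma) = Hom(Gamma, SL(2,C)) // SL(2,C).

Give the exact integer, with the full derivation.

102

pi_1 of the closed genus-18 surface has 36 generators bound by the single product-of-commutators relator.
Before the relator condition, cocycle space has dim 3*36 = 108.
d_2 is surjective at irreducible rho (its cokernel H^2 is dual to H^0 = 0), so dim Z^1 = 108 - 3 = 105.
dim B^1 = 3 (coboundaries, injective at irreducible rho).
dim H^1 = 105 - 3 = 102 = dim X.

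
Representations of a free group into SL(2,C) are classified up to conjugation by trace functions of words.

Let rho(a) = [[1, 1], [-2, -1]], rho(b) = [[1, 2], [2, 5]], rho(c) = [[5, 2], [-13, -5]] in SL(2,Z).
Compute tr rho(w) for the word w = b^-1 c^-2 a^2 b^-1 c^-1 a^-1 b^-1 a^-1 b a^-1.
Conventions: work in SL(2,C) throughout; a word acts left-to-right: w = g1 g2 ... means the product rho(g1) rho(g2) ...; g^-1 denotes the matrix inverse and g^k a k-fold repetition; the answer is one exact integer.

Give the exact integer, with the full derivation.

rho(b^-1) = [[5, -2], [-2, 1]]
... * rho(c^-1) = [[-5, -2], [13, 5]]  ->  [[-51, -20], [23, 9]]
... * rho(c^-1) = [[-5, -2], [13, 5]]  ->  [[-5, 2], [2, -1]]
... * rho(a) = [[1, 1], [-2, -1]]  ->  [[-9, -7], [4, 3]]
... * rho(a) = [[1, 1], [-2, -1]]  ->  [[5, -2], [-2, 1]]
... * rho(b^-1) = [[5, -2], [-2, 1]]  ->  [[29, -12], [-12, 5]]
... * rho(c^-1) = [[-5, -2], [13, 5]]  ->  [[-301, -118], [125, 49]]
... * rho(a^-1) = [[-1, -1], [2, 1]]  ->  [[65, 183], [-27, -76]]
... * rho(b^-1) = [[5, -2], [-2, 1]]  ->  [[-41, 53], [17, -22]]
... * rho(a^-1) = [[-1, -1], [2, 1]]  ->  [[147, 94], [-61, -39]]
... * rho(b) = [[1, 2], [2, 5]]  ->  [[335, 764], [-139, -317]]
... * rho(a^-1) = [[-1, -1], [2, 1]]  ->  [[1193, 429], [-495, -178]]
tr = 1193 + -178 = 1015

1015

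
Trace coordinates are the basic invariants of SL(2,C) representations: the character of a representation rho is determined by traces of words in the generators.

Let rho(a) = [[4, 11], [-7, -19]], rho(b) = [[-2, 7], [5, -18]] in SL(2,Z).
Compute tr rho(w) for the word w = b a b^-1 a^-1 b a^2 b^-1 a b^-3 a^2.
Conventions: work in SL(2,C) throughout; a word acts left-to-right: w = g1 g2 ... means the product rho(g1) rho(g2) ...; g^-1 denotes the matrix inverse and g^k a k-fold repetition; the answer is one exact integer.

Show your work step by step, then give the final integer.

rho(b) = [[-2, 7], [5, -18]]
... * rho(a) = [[4, 11], [-7, -19]]  ->  [[-57, -155], [146, 397]]
... * rho(b^-1) = [[-18, -7], [-5, -2]]  ->  [[1801, 709], [-4613, -1816]]
... * rho(a^-1) = [[-19, -11], [7, 4]]  ->  [[-29256, -16975], [74935, 43479]]
... * rho(b) = [[-2, 7], [5, -18]]  ->  [[-26363, 100758], [67525, -258077]]
... * rho(a) = [[4, 11], [-7, -19]]  ->  [[-810758, -2204395], [2076639, 5646238]]
... * rho(a) = [[4, 11], [-7, -19]]  ->  [[12187733, 32965167], [-31217110, -84435493]]
... * rho(b^-1) = [[-18, -7], [-5, -2]]  ->  [[-384205029, -151244465], [984085445, 387390756]]
... * rho(a) = [[4, 11], [-7, -19]]  ->  [[-478108861, -1352610484], [1224606488, 3464515531]]
... * rho(b^-1) = [[-18, -7], [-5, -2]]  ->  [[15369011918, 6051982995], [-39365494439, -15501276478]]
... * rho(b^-1) = [[-18, -7], [-5, -2]]  ->  [[-306902129499, -119687049416], [786085282292, 306561014029]]
... * rho(b^-1) = [[-18, -7], [-5, -2]]  ->  [[6122673578062, 2387689005325], [-15682340151401, -6115719004102]]
... * rho(a) = [[4, 11], [-7, -19]]  ->  [[7776871274973, 21983318257507], [-19919327576890, -56307080587473]]
... * rho(a) = [[4, 11], [-7, -19]]  ->  [[-122775742702657, -332137462867930], [314472253804751, 850721927816197]]
tr = -122775742702657 + 850721927816197 = 727946185113540

727946185113540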